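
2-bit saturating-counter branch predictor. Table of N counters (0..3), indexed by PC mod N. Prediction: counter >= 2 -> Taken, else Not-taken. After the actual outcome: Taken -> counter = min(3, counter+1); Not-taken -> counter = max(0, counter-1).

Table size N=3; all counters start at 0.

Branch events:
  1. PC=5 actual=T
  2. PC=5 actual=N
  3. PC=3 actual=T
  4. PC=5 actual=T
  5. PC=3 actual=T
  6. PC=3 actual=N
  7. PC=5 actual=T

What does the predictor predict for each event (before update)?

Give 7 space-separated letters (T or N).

Answer: N N N N N T N

Derivation:
Ev 1: PC=5 idx=2 pred=N actual=T -> ctr[2]=1
Ev 2: PC=5 idx=2 pred=N actual=N -> ctr[2]=0
Ev 3: PC=3 idx=0 pred=N actual=T -> ctr[0]=1
Ev 4: PC=5 idx=2 pred=N actual=T -> ctr[2]=1
Ev 5: PC=3 idx=0 pred=N actual=T -> ctr[0]=2
Ev 6: PC=3 idx=0 pred=T actual=N -> ctr[0]=1
Ev 7: PC=5 idx=2 pred=N actual=T -> ctr[2]=2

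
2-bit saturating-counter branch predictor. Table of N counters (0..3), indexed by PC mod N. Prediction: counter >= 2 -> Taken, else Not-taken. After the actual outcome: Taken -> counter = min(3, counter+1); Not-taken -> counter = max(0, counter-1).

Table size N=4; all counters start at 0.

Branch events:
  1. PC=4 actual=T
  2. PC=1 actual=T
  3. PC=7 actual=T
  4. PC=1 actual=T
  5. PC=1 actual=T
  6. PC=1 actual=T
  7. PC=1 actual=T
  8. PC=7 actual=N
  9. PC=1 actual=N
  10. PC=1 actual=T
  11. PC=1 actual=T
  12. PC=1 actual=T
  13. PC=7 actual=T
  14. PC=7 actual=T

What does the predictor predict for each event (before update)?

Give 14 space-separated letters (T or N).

Answer: N N N N T T T N T T T T N N

Derivation:
Ev 1: PC=4 idx=0 pred=N actual=T -> ctr[0]=1
Ev 2: PC=1 idx=1 pred=N actual=T -> ctr[1]=1
Ev 3: PC=7 idx=3 pred=N actual=T -> ctr[3]=1
Ev 4: PC=1 idx=1 pred=N actual=T -> ctr[1]=2
Ev 5: PC=1 idx=1 pred=T actual=T -> ctr[1]=3
Ev 6: PC=1 idx=1 pred=T actual=T -> ctr[1]=3
Ev 7: PC=1 idx=1 pred=T actual=T -> ctr[1]=3
Ev 8: PC=7 idx=3 pred=N actual=N -> ctr[3]=0
Ev 9: PC=1 idx=1 pred=T actual=N -> ctr[1]=2
Ev 10: PC=1 idx=1 pred=T actual=T -> ctr[1]=3
Ev 11: PC=1 idx=1 pred=T actual=T -> ctr[1]=3
Ev 12: PC=1 idx=1 pred=T actual=T -> ctr[1]=3
Ev 13: PC=7 idx=3 pred=N actual=T -> ctr[3]=1
Ev 14: PC=7 idx=3 pred=N actual=T -> ctr[3]=2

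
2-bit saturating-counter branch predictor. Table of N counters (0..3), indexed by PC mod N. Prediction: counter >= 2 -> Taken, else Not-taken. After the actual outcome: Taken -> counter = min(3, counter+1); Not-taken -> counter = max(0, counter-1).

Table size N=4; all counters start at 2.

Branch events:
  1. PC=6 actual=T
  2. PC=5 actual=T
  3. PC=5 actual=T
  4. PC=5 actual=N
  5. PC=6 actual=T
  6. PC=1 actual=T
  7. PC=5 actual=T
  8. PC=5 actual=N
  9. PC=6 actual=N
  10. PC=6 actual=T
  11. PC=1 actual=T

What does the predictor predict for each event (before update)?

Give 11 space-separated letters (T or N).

Ev 1: PC=6 idx=2 pred=T actual=T -> ctr[2]=3
Ev 2: PC=5 idx=1 pred=T actual=T -> ctr[1]=3
Ev 3: PC=5 idx=1 pred=T actual=T -> ctr[1]=3
Ev 4: PC=5 idx=1 pred=T actual=N -> ctr[1]=2
Ev 5: PC=6 idx=2 pred=T actual=T -> ctr[2]=3
Ev 6: PC=1 idx=1 pred=T actual=T -> ctr[1]=3
Ev 7: PC=5 idx=1 pred=T actual=T -> ctr[1]=3
Ev 8: PC=5 idx=1 pred=T actual=N -> ctr[1]=2
Ev 9: PC=6 idx=2 pred=T actual=N -> ctr[2]=2
Ev 10: PC=6 idx=2 pred=T actual=T -> ctr[2]=3
Ev 11: PC=1 idx=1 pred=T actual=T -> ctr[1]=3

Answer: T T T T T T T T T T T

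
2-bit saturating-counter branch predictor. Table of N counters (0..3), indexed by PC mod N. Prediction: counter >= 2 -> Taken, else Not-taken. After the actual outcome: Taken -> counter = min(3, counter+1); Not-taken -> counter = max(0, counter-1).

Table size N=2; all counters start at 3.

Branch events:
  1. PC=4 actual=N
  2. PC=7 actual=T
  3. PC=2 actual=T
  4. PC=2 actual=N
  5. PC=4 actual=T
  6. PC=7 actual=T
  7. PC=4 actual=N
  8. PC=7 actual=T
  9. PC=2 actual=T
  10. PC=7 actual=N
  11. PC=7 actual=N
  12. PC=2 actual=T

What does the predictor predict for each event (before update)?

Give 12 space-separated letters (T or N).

Ev 1: PC=4 idx=0 pred=T actual=N -> ctr[0]=2
Ev 2: PC=7 idx=1 pred=T actual=T -> ctr[1]=3
Ev 3: PC=2 idx=0 pred=T actual=T -> ctr[0]=3
Ev 4: PC=2 idx=0 pred=T actual=N -> ctr[0]=2
Ev 5: PC=4 idx=0 pred=T actual=T -> ctr[0]=3
Ev 6: PC=7 idx=1 pred=T actual=T -> ctr[1]=3
Ev 7: PC=4 idx=0 pred=T actual=N -> ctr[0]=2
Ev 8: PC=7 idx=1 pred=T actual=T -> ctr[1]=3
Ev 9: PC=2 idx=0 pred=T actual=T -> ctr[0]=3
Ev 10: PC=7 idx=1 pred=T actual=N -> ctr[1]=2
Ev 11: PC=7 idx=1 pred=T actual=N -> ctr[1]=1
Ev 12: PC=2 idx=0 pred=T actual=T -> ctr[0]=3

Answer: T T T T T T T T T T T T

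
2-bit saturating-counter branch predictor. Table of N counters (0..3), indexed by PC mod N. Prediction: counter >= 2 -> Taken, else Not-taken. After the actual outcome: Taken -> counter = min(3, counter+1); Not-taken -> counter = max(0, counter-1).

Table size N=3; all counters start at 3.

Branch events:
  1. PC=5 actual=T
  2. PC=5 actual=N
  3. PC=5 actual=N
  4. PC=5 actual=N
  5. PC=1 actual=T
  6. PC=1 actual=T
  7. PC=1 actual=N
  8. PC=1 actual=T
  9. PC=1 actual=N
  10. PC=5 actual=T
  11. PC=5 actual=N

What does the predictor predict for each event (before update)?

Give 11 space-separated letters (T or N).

Ev 1: PC=5 idx=2 pred=T actual=T -> ctr[2]=3
Ev 2: PC=5 idx=2 pred=T actual=N -> ctr[2]=2
Ev 3: PC=5 idx=2 pred=T actual=N -> ctr[2]=1
Ev 4: PC=5 idx=2 pred=N actual=N -> ctr[2]=0
Ev 5: PC=1 idx=1 pred=T actual=T -> ctr[1]=3
Ev 6: PC=1 idx=1 pred=T actual=T -> ctr[1]=3
Ev 7: PC=1 idx=1 pred=T actual=N -> ctr[1]=2
Ev 8: PC=1 idx=1 pred=T actual=T -> ctr[1]=3
Ev 9: PC=1 idx=1 pred=T actual=N -> ctr[1]=2
Ev 10: PC=5 idx=2 pred=N actual=T -> ctr[2]=1
Ev 11: PC=5 idx=2 pred=N actual=N -> ctr[2]=0

Answer: T T T N T T T T T N N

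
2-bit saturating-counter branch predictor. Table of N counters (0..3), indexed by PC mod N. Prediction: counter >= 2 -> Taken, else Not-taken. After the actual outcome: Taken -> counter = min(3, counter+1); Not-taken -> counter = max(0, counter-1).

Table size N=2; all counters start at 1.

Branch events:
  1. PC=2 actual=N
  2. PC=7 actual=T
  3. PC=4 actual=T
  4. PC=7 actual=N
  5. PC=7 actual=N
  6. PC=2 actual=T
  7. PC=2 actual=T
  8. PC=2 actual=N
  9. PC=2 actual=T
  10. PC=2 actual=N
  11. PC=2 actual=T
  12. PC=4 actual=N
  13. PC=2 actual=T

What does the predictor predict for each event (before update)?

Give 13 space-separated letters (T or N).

Answer: N N N T N N T T T T T T T

Derivation:
Ev 1: PC=2 idx=0 pred=N actual=N -> ctr[0]=0
Ev 2: PC=7 idx=1 pred=N actual=T -> ctr[1]=2
Ev 3: PC=4 idx=0 pred=N actual=T -> ctr[0]=1
Ev 4: PC=7 idx=1 pred=T actual=N -> ctr[1]=1
Ev 5: PC=7 idx=1 pred=N actual=N -> ctr[1]=0
Ev 6: PC=2 idx=0 pred=N actual=T -> ctr[0]=2
Ev 7: PC=2 idx=0 pred=T actual=T -> ctr[0]=3
Ev 8: PC=2 idx=0 pred=T actual=N -> ctr[0]=2
Ev 9: PC=2 idx=0 pred=T actual=T -> ctr[0]=3
Ev 10: PC=2 idx=0 pred=T actual=N -> ctr[0]=2
Ev 11: PC=2 idx=0 pred=T actual=T -> ctr[0]=3
Ev 12: PC=4 idx=0 pred=T actual=N -> ctr[0]=2
Ev 13: PC=2 idx=0 pred=T actual=T -> ctr[0]=3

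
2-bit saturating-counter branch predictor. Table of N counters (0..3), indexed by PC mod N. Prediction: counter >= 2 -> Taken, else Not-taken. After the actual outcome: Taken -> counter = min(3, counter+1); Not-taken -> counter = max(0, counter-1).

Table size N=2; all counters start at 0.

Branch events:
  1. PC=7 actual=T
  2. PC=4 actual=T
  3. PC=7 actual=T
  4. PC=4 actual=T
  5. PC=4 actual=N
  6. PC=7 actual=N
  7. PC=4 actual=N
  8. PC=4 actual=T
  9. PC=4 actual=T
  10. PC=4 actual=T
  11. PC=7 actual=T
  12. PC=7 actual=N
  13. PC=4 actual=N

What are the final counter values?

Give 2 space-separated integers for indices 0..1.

Answer: 2 1

Derivation:
Ev 1: PC=7 idx=1 pred=N actual=T -> ctr[1]=1
Ev 2: PC=4 idx=0 pred=N actual=T -> ctr[0]=1
Ev 3: PC=7 idx=1 pred=N actual=T -> ctr[1]=2
Ev 4: PC=4 idx=0 pred=N actual=T -> ctr[0]=2
Ev 5: PC=4 idx=0 pred=T actual=N -> ctr[0]=1
Ev 6: PC=7 idx=1 pred=T actual=N -> ctr[1]=1
Ev 7: PC=4 idx=0 pred=N actual=N -> ctr[0]=0
Ev 8: PC=4 idx=0 pred=N actual=T -> ctr[0]=1
Ev 9: PC=4 idx=0 pred=N actual=T -> ctr[0]=2
Ev 10: PC=4 idx=0 pred=T actual=T -> ctr[0]=3
Ev 11: PC=7 idx=1 pred=N actual=T -> ctr[1]=2
Ev 12: PC=7 idx=1 pred=T actual=N -> ctr[1]=1
Ev 13: PC=4 idx=0 pred=T actual=N -> ctr[0]=2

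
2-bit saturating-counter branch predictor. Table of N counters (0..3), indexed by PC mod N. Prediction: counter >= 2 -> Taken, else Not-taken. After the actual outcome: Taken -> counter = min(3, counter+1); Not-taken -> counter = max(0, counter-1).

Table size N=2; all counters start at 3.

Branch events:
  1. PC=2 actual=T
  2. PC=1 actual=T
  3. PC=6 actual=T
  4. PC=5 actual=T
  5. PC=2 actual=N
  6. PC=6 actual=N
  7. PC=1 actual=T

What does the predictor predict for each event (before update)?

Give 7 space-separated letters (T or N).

Ev 1: PC=2 idx=0 pred=T actual=T -> ctr[0]=3
Ev 2: PC=1 idx=1 pred=T actual=T -> ctr[1]=3
Ev 3: PC=6 idx=0 pred=T actual=T -> ctr[0]=3
Ev 4: PC=5 idx=1 pred=T actual=T -> ctr[1]=3
Ev 5: PC=2 idx=0 pred=T actual=N -> ctr[0]=2
Ev 6: PC=6 idx=0 pred=T actual=N -> ctr[0]=1
Ev 7: PC=1 idx=1 pred=T actual=T -> ctr[1]=3

Answer: T T T T T T T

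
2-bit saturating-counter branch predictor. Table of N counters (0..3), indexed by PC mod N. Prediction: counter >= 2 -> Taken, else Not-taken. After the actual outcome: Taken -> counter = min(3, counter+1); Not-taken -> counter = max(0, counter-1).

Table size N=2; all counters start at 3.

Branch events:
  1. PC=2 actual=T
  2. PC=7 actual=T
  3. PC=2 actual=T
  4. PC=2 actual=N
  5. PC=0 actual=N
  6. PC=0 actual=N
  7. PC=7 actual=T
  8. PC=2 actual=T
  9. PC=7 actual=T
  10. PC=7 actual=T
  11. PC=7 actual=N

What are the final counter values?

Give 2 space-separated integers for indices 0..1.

Ev 1: PC=2 idx=0 pred=T actual=T -> ctr[0]=3
Ev 2: PC=7 idx=1 pred=T actual=T -> ctr[1]=3
Ev 3: PC=2 idx=0 pred=T actual=T -> ctr[0]=3
Ev 4: PC=2 idx=0 pred=T actual=N -> ctr[0]=2
Ev 5: PC=0 idx=0 pred=T actual=N -> ctr[0]=1
Ev 6: PC=0 idx=0 pred=N actual=N -> ctr[0]=0
Ev 7: PC=7 idx=1 pred=T actual=T -> ctr[1]=3
Ev 8: PC=2 idx=0 pred=N actual=T -> ctr[0]=1
Ev 9: PC=7 idx=1 pred=T actual=T -> ctr[1]=3
Ev 10: PC=7 idx=1 pred=T actual=T -> ctr[1]=3
Ev 11: PC=7 idx=1 pred=T actual=N -> ctr[1]=2

Answer: 1 2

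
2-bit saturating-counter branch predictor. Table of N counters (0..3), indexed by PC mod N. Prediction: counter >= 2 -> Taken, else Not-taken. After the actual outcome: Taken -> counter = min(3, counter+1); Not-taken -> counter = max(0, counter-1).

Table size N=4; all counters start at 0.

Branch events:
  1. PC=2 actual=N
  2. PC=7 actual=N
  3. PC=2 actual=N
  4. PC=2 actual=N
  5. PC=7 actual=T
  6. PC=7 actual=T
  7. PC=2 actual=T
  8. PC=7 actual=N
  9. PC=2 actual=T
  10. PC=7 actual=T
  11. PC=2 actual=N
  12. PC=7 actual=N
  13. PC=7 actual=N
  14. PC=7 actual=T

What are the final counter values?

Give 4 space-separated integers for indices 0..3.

Answer: 0 0 1 1

Derivation:
Ev 1: PC=2 idx=2 pred=N actual=N -> ctr[2]=0
Ev 2: PC=7 idx=3 pred=N actual=N -> ctr[3]=0
Ev 3: PC=2 idx=2 pred=N actual=N -> ctr[2]=0
Ev 4: PC=2 idx=2 pred=N actual=N -> ctr[2]=0
Ev 5: PC=7 idx=3 pred=N actual=T -> ctr[3]=1
Ev 6: PC=7 idx=3 pred=N actual=T -> ctr[3]=2
Ev 7: PC=2 idx=2 pred=N actual=T -> ctr[2]=1
Ev 8: PC=7 idx=3 pred=T actual=N -> ctr[3]=1
Ev 9: PC=2 idx=2 pred=N actual=T -> ctr[2]=2
Ev 10: PC=7 idx=3 pred=N actual=T -> ctr[3]=2
Ev 11: PC=2 idx=2 pred=T actual=N -> ctr[2]=1
Ev 12: PC=7 idx=3 pred=T actual=N -> ctr[3]=1
Ev 13: PC=7 idx=3 pred=N actual=N -> ctr[3]=0
Ev 14: PC=7 idx=3 pred=N actual=T -> ctr[3]=1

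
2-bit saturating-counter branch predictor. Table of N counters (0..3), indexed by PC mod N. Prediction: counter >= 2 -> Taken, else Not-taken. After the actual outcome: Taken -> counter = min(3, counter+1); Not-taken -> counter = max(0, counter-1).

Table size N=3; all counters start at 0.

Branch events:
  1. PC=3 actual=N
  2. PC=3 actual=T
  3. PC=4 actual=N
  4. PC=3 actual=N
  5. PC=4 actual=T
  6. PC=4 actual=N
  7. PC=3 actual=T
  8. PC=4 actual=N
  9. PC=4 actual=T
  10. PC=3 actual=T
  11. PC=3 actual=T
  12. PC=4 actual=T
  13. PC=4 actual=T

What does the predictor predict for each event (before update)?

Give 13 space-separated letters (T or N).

Ev 1: PC=3 idx=0 pred=N actual=N -> ctr[0]=0
Ev 2: PC=3 idx=0 pred=N actual=T -> ctr[0]=1
Ev 3: PC=4 idx=1 pred=N actual=N -> ctr[1]=0
Ev 4: PC=3 idx=0 pred=N actual=N -> ctr[0]=0
Ev 5: PC=4 idx=1 pred=N actual=T -> ctr[1]=1
Ev 6: PC=4 idx=1 pred=N actual=N -> ctr[1]=0
Ev 7: PC=3 idx=0 pred=N actual=T -> ctr[0]=1
Ev 8: PC=4 idx=1 pred=N actual=N -> ctr[1]=0
Ev 9: PC=4 idx=1 pred=N actual=T -> ctr[1]=1
Ev 10: PC=3 idx=0 pred=N actual=T -> ctr[0]=2
Ev 11: PC=3 idx=0 pred=T actual=T -> ctr[0]=3
Ev 12: PC=4 idx=1 pred=N actual=T -> ctr[1]=2
Ev 13: PC=4 idx=1 pred=T actual=T -> ctr[1]=3

Answer: N N N N N N N N N N T N T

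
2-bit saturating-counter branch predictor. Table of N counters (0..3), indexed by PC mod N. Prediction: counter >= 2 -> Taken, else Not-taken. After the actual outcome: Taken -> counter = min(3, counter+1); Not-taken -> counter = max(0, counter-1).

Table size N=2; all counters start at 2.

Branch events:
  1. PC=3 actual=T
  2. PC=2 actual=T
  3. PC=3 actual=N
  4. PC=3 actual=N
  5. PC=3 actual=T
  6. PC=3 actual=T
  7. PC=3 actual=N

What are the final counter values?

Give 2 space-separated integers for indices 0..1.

Answer: 3 2

Derivation:
Ev 1: PC=3 idx=1 pred=T actual=T -> ctr[1]=3
Ev 2: PC=2 idx=0 pred=T actual=T -> ctr[0]=3
Ev 3: PC=3 idx=1 pred=T actual=N -> ctr[1]=2
Ev 4: PC=3 idx=1 pred=T actual=N -> ctr[1]=1
Ev 5: PC=3 idx=1 pred=N actual=T -> ctr[1]=2
Ev 6: PC=3 idx=1 pred=T actual=T -> ctr[1]=3
Ev 7: PC=3 idx=1 pred=T actual=N -> ctr[1]=2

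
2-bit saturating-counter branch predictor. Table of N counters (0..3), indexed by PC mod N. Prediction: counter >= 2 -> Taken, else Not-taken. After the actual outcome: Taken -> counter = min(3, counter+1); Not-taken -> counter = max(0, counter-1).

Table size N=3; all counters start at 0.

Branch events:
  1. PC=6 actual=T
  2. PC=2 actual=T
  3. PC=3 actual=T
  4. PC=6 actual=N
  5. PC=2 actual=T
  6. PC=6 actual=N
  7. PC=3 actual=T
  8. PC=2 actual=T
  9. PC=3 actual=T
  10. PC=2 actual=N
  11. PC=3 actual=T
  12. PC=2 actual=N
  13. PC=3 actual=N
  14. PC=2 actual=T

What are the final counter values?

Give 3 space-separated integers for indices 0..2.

Ev 1: PC=6 idx=0 pred=N actual=T -> ctr[0]=1
Ev 2: PC=2 idx=2 pred=N actual=T -> ctr[2]=1
Ev 3: PC=3 idx=0 pred=N actual=T -> ctr[0]=2
Ev 4: PC=6 idx=0 pred=T actual=N -> ctr[0]=1
Ev 5: PC=2 idx=2 pred=N actual=T -> ctr[2]=2
Ev 6: PC=6 idx=0 pred=N actual=N -> ctr[0]=0
Ev 7: PC=3 idx=0 pred=N actual=T -> ctr[0]=1
Ev 8: PC=2 idx=2 pred=T actual=T -> ctr[2]=3
Ev 9: PC=3 idx=0 pred=N actual=T -> ctr[0]=2
Ev 10: PC=2 idx=2 pred=T actual=N -> ctr[2]=2
Ev 11: PC=3 idx=0 pred=T actual=T -> ctr[0]=3
Ev 12: PC=2 idx=2 pred=T actual=N -> ctr[2]=1
Ev 13: PC=3 idx=0 pred=T actual=N -> ctr[0]=2
Ev 14: PC=2 idx=2 pred=N actual=T -> ctr[2]=2

Answer: 2 0 2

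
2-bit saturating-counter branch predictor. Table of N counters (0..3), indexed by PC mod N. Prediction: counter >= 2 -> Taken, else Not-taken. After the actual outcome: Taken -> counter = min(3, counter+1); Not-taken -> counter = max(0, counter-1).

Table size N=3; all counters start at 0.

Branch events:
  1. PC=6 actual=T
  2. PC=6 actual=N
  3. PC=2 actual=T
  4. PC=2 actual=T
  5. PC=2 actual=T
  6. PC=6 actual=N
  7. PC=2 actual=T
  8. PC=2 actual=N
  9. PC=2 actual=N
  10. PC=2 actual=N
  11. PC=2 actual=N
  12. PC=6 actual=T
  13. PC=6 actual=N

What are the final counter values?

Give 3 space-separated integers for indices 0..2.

Answer: 0 0 0

Derivation:
Ev 1: PC=6 idx=0 pred=N actual=T -> ctr[0]=1
Ev 2: PC=6 idx=0 pred=N actual=N -> ctr[0]=0
Ev 3: PC=2 idx=2 pred=N actual=T -> ctr[2]=1
Ev 4: PC=2 idx=2 pred=N actual=T -> ctr[2]=2
Ev 5: PC=2 idx=2 pred=T actual=T -> ctr[2]=3
Ev 6: PC=6 idx=0 pred=N actual=N -> ctr[0]=0
Ev 7: PC=2 idx=2 pred=T actual=T -> ctr[2]=3
Ev 8: PC=2 idx=2 pred=T actual=N -> ctr[2]=2
Ev 9: PC=2 idx=2 pred=T actual=N -> ctr[2]=1
Ev 10: PC=2 idx=2 pred=N actual=N -> ctr[2]=0
Ev 11: PC=2 idx=2 pred=N actual=N -> ctr[2]=0
Ev 12: PC=6 idx=0 pred=N actual=T -> ctr[0]=1
Ev 13: PC=6 idx=0 pred=N actual=N -> ctr[0]=0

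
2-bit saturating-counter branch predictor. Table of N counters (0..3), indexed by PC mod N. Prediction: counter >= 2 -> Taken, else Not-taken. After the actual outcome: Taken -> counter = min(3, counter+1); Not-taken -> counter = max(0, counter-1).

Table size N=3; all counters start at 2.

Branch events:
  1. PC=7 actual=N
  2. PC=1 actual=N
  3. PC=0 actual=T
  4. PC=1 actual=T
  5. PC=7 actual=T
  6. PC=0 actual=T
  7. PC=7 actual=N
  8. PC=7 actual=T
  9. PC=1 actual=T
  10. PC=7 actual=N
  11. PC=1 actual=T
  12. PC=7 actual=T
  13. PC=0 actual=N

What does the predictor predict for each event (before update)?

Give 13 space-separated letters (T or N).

Ev 1: PC=7 idx=1 pred=T actual=N -> ctr[1]=1
Ev 2: PC=1 idx=1 pred=N actual=N -> ctr[1]=0
Ev 3: PC=0 idx=0 pred=T actual=T -> ctr[0]=3
Ev 4: PC=1 idx=1 pred=N actual=T -> ctr[1]=1
Ev 5: PC=7 idx=1 pred=N actual=T -> ctr[1]=2
Ev 6: PC=0 idx=0 pred=T actual=T -> ctr[0]=3
Ev 7: PC=7 idx=1 pred=T actual=N -> ctr[1]=1
Ev 8: PC=7 idx=1 pred=N actual=T -> ctr[1]=2
Ev 9: PC=1 idx=1 pred=T actual=T -> ctr[1]=3
Ev 10: PC=7 idx=1 pred=T actual=N -> ctr[1]=2
Ev 11: PC=1 idx=1 pred=T actual=T -> ctr[1]=3
Ev 12: PC=7 idx=1 pred=T actual=T -> ctr[1]=3
Ev 13: PC=0 idx=0 pred=T actual=N -> ctr[0]=2

Answer: T N T N N T T N T T T T T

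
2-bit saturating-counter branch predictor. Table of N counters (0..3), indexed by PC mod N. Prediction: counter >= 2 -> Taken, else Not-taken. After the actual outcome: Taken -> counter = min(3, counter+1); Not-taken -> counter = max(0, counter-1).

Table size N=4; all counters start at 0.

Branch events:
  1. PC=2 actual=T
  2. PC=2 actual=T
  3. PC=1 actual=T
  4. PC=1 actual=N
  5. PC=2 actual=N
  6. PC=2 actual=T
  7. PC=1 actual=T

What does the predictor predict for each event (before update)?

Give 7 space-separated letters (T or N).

Ev 1: PC=2 idx=2 pred=N actual=T -> ctr[2]=1
Ev 2: PC=2 idx=2 pred=N actual=T -> ctr[2]=2
Ev 3: PC=1 idx=1 pred=N actual=T -> ctr[1]=1
Ev 4: PC=1 idx=1 pred=N actual=N -> ctr[1]=0
Ev 5: PC=2 idx=2 pred=T actual=N -> ctr[2]=1
Ev 6: PC=2 idx=2 pred=N actual=T -> ctr[2]=2
Ev 7: PC=1 idx=1 pred=N actual=T -> ctr[1]=1

Answer: N N N N T N N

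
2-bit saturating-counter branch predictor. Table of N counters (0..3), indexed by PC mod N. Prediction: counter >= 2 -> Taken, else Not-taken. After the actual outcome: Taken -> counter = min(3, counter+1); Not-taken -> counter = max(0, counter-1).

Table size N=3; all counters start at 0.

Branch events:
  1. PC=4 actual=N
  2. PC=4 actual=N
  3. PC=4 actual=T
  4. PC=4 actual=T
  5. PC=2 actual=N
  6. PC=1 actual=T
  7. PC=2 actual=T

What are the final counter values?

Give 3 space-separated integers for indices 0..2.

Answer: 0 3 1

Derivation:
Ev 1: PC=4 idx=1 pred=N actual=N -> ctr[1]=0
Ev 2: PC=4 idx=1 pred=N actual=N -> ctr[1]=0
Ev 3: PC=4 idx=1 pred=N actual=T -> ctr[1]=1
Ev 4: PC=4 idx=1 pred=N actual=T -> ctr[1]=2
Ev 5: PC=2 idx=2 pred=N actual=N -> ctr[2]=0
Ev 6: PC=1 idx=1 pred=T actual=T -> ctr[1]=3
Ev 7: PC=2 idx=2 pred=N actual=T -> ctr[2]=1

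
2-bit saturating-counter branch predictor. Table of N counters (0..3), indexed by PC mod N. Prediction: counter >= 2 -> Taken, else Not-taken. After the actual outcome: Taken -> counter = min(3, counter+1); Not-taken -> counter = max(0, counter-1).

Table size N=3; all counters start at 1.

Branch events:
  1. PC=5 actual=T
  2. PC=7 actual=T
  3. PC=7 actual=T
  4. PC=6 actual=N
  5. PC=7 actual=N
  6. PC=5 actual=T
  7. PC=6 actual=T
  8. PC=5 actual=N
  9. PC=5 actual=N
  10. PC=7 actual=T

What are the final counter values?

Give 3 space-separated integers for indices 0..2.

Answer: 1 3 1

Derivation:
Ev 1: PC=5 idx=2 pred=N actual=T -> ctr[2]=2
Ev 2: PC=7 idx=1 pred=N actual=T -> ctr[1]=2
Ev 3: PC=7 idx=1 pred=T actual=T -> ctr[1]=3
Ev 4: PC=6 idx=0 pred=N actual=N -> ctr[0]=0
Ev 5: PC=7 idx=1 pred=T actual=N -> ctr[1]=2
Ev 6: PC=5 idx=2 pred=T actual=T -> ctr[2]=3
Ev 7: PC=6 idx=0 pred=N actual=T -> ctr[0]=1
Ev 8: PC=5 idx=2 pred=T actual=N -> ctr[2]=2
Ev 9: PC=5 idx=2 pred=T actual=N -> ctr[2]=1
Ev 10: PC=7 idx=1 pred=T actual=T -> ctr[1]=3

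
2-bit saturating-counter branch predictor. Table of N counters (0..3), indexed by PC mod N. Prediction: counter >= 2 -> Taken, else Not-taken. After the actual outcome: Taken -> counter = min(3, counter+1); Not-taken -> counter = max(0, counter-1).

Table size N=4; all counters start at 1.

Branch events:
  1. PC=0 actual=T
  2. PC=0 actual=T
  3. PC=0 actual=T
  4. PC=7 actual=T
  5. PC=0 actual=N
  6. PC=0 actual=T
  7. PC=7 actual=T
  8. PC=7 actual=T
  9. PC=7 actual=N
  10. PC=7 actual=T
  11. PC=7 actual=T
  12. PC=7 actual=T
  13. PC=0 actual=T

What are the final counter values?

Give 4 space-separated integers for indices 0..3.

Answer: 3 1 1 3

Derivation:
Ev 1: PC=0 idx=0 pred=N actual=T -> ctr[0]=2
Ev 2: PC=0 idx=0 pred=T actual=T -> ctr[0]=3
Ev 3: PC=0 idx=0 pred=T actual=T -> ctr[0]=3
Ev 4: PC=7 idx=3 pred=N actual=T -> ctr[3]=2
Ev 5: PC=0 idx=0 pred=T actual=N -> ctr[0]=2
Ev 6: PC=0 idx=0 pred=T actual=T -> ctr[0]=3
Ev 7: PC=7 idx=3 pred=T actual=T -> ctr[3]=3
Ev 8: PC=7 idx=3 pred=T actual=T -> ctr[3]=3
Ev 9: PC=7 idx=3 pred=T actual=N -> ctr[3]=2
Ev 10: PC=7 idx=3 pred=T actual=T -> ctr[3]=3
Ev 11: PC=7 idx=3 pred=T actual=T -> ctr[3]=3
Ev 12: PC=7 idx=3 pred=T actual=T -> ctr[3]=3
Ev 13: PC=0 idx=0 pred=T actual=T -> ctr[0]=3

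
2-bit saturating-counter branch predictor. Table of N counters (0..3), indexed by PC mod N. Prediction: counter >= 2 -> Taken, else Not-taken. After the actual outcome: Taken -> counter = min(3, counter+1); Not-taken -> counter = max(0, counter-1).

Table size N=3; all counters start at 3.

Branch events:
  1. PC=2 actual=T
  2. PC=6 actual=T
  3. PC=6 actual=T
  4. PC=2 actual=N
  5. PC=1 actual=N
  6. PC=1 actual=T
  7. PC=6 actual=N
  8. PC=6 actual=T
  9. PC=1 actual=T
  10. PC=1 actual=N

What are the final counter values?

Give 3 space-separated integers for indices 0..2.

Ev 1: PC=2 idx=2 pred=T actual=T -> ctr[2]=3
Ev 2: PC=6 idx=0 pred=T actual=T -> ctr[0]=3
Ev 3: PC=6 idx=0 pred=T actual=T -> ctr[0]=3
Ev 4: PC=2 idx=2 pred=T actual=N -> ctr[2]=2
Ev 5: PC=1 idx=1 pred=T actual=N -> ctr[1]=2
Ev 6: PC=1 idx=1 pred=T actual=T -> ctr[1]=3
Ev 7: PC=6 idx=0 pred=T actual=N -> ctr[0]=2
Ev 8: PC=6 idx=0 pred=T actual=T -> ctr[0]=3
Ev 9: PC=1 idx=1 pred=T actual=T -> ctr[1]=3
Ev 10: PC=1 idx=1 pred=T actual=N -> ctr[1]=2

Answer: 3 2 2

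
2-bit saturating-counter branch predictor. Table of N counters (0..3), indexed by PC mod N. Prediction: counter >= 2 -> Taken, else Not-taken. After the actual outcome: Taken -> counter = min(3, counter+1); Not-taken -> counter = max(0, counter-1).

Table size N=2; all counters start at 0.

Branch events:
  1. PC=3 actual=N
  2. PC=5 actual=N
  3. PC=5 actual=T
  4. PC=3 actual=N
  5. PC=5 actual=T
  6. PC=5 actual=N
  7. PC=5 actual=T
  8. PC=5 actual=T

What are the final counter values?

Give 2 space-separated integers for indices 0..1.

Ev 1: PC=3 idx=1 pred=N actual=N -> ctr[1]=0
Ev 2: PC=5 idx=1 pred=N actual=N -> ctr[1]=0
Ev 3: PC=5 idx=1 pred=N actual=T -> ctr[1]=1
Ev 4: PC=3 idx=1 pred=N actual=N -> ctr[1]=0
Ev 5: PC=5 idx=1 pred=N actual=T -> ctr[1]=1
Ev 6: PC=5 idx=1 pred=N actual=N -> ctr[1]=0
Ev 7: PC=5 idx=1 pred=N actual=T -> ctr[1]=1
Ev 8: PC=5 idx=1 pred=N actual=T -> ctr[1]=2

Answer: 0 2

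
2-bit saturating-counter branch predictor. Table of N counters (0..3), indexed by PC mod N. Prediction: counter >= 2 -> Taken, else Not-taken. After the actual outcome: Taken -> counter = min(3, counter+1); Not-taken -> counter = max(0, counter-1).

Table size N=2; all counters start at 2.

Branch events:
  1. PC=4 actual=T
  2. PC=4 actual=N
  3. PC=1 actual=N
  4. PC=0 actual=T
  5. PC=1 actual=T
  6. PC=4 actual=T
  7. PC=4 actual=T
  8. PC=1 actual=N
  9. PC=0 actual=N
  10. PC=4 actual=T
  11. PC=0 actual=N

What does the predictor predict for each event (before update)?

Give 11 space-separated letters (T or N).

Answer: T T T T N T T T T T T

Derivation:
Ev 1: PC=4 idx=0 pred=T actual=T -> ctr[0]=3
Ev 2: PC=4 idx=0 pred=T actual=N -> ctr[0]=2
Ev 3: PC=1 idx=1 pred=T actual=N -> ctr[1]=1
Ev 4: PC=0 idx=0 pred=T actual=T -> ctr[0]=3
Ev 5: PC=1 idx=1 pred=N actual=T -> ctr[1]=2
Ev 6: PC=4 idx=0 pred=T actual=T -> ctr[0]=3
Ev 7: PC=4 idx=0 pred=T actual=T -> ctr[0]=3
Ev 8: PC=1 idx=1 pred=T actual=N -> ctr[1]=1
Ev 9: PC=0 idx=0 pred=T actual=N -> ctr[0]=2
Ev 10: PC=4 idx=0 pred=T actual=T -> ctr[0]=3
Ev 11: PC=0 idx=0 pred=T actual=N -> ctr[0]=2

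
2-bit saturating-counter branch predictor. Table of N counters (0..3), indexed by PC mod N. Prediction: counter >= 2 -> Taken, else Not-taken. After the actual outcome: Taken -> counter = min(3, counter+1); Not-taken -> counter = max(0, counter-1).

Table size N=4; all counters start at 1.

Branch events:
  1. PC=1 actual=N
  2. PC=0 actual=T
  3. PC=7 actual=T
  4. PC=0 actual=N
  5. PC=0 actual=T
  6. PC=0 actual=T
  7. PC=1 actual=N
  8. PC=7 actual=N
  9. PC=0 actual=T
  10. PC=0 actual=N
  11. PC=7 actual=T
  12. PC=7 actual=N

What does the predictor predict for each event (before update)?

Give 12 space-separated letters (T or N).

Ev 1: PC=1 idx=1 pred=N actual=N -> ctr[1]=0
Ev 2: PC=0 idx=0 pred=N actual=T -> ctr[0]=2
Ev 3: PC=7 idx=3 pred=N actual=T -> ctr[3]=2
Ev 4: PC=0 idx=0 pred=T actual=N -> ctr[0]=1
Ev 5: PC=0 idx=0 pred=N actual=T -> ctr[0]=2
Ev 6: PC=0 idx=0 pred=T actual=T -> ctr[0]=3
Ev 7: PC=1 idx=1 pred=N actual=N -> ctr[1]=0
Ev 8: PC=7 idx=3 pred=T actual=N -> ctr[3]=1
Ev 9: PC=0 idx=0 pred=T actual=T -> ctr[0]=3
Ev 10: PC=0 idx=0 pred=T actual=N -> ctr[0]=2
Ev 11: PC=7 idx=3 pred=N actual=T -> ctr[3]=2
Ev 12: PC=7 idx=3 pred=T actual=N -> ctr[3]=1

Answer: N N N T N T N T T T N T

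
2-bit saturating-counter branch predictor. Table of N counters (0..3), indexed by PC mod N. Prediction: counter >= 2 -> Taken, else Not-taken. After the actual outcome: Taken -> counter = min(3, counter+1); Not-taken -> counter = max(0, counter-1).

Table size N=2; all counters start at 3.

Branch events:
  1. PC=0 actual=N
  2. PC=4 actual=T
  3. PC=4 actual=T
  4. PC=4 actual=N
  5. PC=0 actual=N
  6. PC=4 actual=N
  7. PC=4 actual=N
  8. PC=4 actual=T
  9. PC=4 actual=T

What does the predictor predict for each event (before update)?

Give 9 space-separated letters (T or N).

Ev 1: PC=0 idx=0 pred=T actual=N -> ctr[0]=2
Ev 2: PC=4 idx=0 pred=T actual=T -> ctr[0]=3
Ev 3: PC=4 idx=0 pred=T actual=T -> ctr[0]=3
Ev 4: PC=4 idx=0 pred=T actual=N -> ctr[0]=2
Ev 5: PC=0 idx=0 pred=T actual=N -> ctr[0]=1
Ev 6: PC=4 idx=0 pred=N actual=N -> ctr[0]=0
Ev 7: PC=4 idx=0 pred=N actual=N -> ctr[0]=0
Ev 8: PC=4 idx=0 pred=N actual=T -> ctr[0]=1
Ev 9: PC=4 idx=0 pred=N actual=T -> ctr[0]=2

Answer: T T T T T N N N N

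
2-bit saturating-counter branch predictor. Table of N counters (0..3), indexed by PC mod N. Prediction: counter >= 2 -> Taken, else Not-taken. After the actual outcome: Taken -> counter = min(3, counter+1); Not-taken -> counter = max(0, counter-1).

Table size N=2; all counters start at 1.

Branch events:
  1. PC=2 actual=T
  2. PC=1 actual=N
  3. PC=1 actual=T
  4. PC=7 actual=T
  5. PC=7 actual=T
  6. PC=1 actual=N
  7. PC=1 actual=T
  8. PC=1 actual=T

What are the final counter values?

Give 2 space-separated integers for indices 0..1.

Ev 1: PC=2 idx=0 pred=N actual=T -> ctr[0]=2
Ev 2: PC=1 idx=1 pred=N actual=N -> ctr[1]=0
Ev 3: PC=1 idx=1 pred=N actual=T -> ctr[1]=1
Ev 4: PC=7 idx=1 pred=N actual=T -> ctr[1]=2
Ev 5: PC=7 idx=1 pred=T actual=T -> ctr[1]=3
Ev 6: PC=1 idx=1 pred=T actual=N -> ctr[1]=2
Ev 7: PC=1 idx=1 pred=T actual=T -> ctr[1]=3
Ev 8: PC=1 idx=1 pred=T actual=T -> ctr[1]=3

Answer: 2 3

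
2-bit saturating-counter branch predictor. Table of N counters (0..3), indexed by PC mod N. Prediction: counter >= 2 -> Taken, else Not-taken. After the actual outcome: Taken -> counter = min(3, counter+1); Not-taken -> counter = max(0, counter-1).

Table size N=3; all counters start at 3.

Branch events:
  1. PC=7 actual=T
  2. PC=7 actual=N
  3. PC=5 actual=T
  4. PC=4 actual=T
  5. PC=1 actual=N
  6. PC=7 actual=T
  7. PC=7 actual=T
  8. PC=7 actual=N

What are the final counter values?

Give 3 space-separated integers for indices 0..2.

Answer: 3 2 3

Derivation:
Ev 1: PC=7 idx=1 pred=T actual=T -> ctr[1]=3
Ev 2: PC=7 idx=1 pred=T actual=N -> ctr[1]=2
Ev 3: PC=5 idx=2 pred=T actual=T -> ctr[2]=3
Ev 4: PC=4 idx=1 pred=T actual=T -> ctr[1]=3
Ev 5: PC=1 idx=1 pred=T actual=N -> ctr[1]=2
Ev 6: PC=7 idx=1 pred=T actual=T -> ctr[1]=3
Ev 7: PC=7 idx=1 pred=T actual=T -> ctr[1]=3
Ev 8: PC=7 idx=1 pred=T actual=N -> ctr[1]=2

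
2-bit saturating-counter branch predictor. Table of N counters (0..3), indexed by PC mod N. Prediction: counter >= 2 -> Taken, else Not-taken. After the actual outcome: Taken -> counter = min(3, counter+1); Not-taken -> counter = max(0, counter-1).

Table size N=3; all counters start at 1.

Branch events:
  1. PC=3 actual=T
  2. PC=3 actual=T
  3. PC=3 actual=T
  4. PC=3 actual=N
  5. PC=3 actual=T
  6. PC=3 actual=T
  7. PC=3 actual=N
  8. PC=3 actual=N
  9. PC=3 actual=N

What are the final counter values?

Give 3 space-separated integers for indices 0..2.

Ev 1: PC=3 idx=0 pred=N actual=T -> ctr[0]=2
Ev 2: PC=3 idx=0 pred=T actual=T -> ctr[0]=3
Ev 3: PC=3 idx=0 pred=T actual=T -> ctr[0]=3
Ev 4: PC=3 idx=0 pred=T actual=N -> ctr[0]=2
Ev 5: PC=3 idx=0 pred=T actual=T -> ctr[0]=3
Ev 6: PC=3 idx=0 pred=T actual=T -> ctr[0]=3
Ev 7: PC=3 idx=0 pred=T actual=N -> ctr[0]=2
Ev 8: PC=3 idx=0 pred=T actual=N -> ctr[0]=1
Ev 9: PC=3 idx=0 pred=N actual=N -> ctr[0]=0

Answer: 0 1 1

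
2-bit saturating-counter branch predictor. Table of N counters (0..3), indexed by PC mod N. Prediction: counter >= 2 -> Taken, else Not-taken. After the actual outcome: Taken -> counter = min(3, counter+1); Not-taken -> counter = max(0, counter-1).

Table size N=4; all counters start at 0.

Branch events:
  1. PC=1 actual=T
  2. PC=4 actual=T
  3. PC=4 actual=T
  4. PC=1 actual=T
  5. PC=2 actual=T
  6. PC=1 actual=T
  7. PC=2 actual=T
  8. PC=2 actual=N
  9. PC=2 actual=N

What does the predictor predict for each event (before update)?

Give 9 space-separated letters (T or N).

Answer: N N N N N T N T N

Derivation:
Ev 1: PC=1 idx=1 pred=N actual=T -> ctr[1]=1
Ev 2: PC=4 idx=0 pred=N actual=T -> ctr[0]=1
Ev 3: PC=4 idx=0 pred=N actual=T -> ctr[0]=2
Ev 4: PC=1 idx=1 pred=N actual=T -> ctr[1]=2
Ev 5: PC=2 idx=2 pred=N actual=T -> ctr[2]=1
Ev 6: PC=1 idx=1 pred=T actual=T -> ctr[1]=3
Ev 7: PC=2 idx=2 pred=N actual=T -> ctr[2]=2
Ev 8: PC=2 idx=2 pred=T actual=N -> ctr[2]=1
Ev 9: PC=2 idx=2 pred=N actual=N -> ctr[2]=0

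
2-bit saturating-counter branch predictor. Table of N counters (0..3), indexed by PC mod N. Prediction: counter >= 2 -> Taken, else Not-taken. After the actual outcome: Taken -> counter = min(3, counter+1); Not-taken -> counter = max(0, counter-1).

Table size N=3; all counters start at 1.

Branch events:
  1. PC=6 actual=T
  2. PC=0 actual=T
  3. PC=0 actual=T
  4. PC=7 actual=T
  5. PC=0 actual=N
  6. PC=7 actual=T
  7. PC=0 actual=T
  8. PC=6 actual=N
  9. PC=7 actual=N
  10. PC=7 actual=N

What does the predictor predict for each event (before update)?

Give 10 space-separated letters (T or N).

Ev 1: PC=6 idx=0 pred=N actual=T -> ctr[0]=2
Ev 2: PC=0 idx=0 pred=T actual=T -> ctr[0]=3
Ev 3: PC=0 idx=0 pred=T actual=T -> ctr[0]=3
Ev 4: PC=7 idx=1 pred=N actual=T -> ctr[1]=2
Ev 5: PC=0 idx=0 pred=T actual=N -> ctr[0]=2
Ev 6: PC=7 idx=1 pred=T actual=T -> ctr[1]=3
Ev 7: PC=0 idx=0 pred=T actual=T -> ctr[0]=3
Ev 8: PC=6 idx=0 pred=T actual=N -> ctr[0]=2
Ev 9: PC=7 idx=1 pred=T actual=N -> ctr[1]=2
Ev 10: PC=7 idx=1 pred=T actual=N -> ctr[1]=1

Answer: N T T N T T T T T T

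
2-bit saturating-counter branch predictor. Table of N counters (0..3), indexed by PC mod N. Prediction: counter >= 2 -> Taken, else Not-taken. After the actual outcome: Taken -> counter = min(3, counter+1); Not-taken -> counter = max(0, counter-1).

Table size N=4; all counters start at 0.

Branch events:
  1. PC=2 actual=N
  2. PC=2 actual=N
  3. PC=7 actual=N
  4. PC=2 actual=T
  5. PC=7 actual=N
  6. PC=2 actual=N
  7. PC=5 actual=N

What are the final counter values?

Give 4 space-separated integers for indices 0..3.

Answer: 0 0 0 0

Derivation:
Ev 1: PC=2 idx=2 pred=N actual=N -> ctr[2]=0
Ev 2: PC=2 idx=2 pred=N actual=N -> ctr[2]=0
Ev 3: PC=7 idx=3 pred=N actual=N -> ctr[3]=0
Ev 4: PC=2 idx=2 pred=N actual=T -> ctr[2]=1
Ev 5: PC=7 idx=3 pred=N actual=N -> ctr[3]=0
Ev 6: PC=2 idx=2 pred=N actual=N -> ctr[2]=0
Ev 7: PC=5 idx=1 pred=N actual=N -> ctr[1]=0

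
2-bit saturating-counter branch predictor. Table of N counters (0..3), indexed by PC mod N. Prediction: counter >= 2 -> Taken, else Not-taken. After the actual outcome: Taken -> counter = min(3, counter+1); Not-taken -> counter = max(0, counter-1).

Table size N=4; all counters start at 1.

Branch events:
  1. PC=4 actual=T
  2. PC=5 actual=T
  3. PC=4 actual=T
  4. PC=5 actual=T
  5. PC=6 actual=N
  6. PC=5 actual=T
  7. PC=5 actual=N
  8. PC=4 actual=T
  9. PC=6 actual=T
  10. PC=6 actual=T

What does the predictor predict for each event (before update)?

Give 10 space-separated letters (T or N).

Ev 1: PC=4 idx=0 pred=N actual=T -> ctr[0]=2
Ev 2: PC=5 idx=1 pred=N actual=T -> ctr[1]=2
Ev 3: PC=4 idx=0 pred=T actual=T -> ctr[0]=3
Ev 4: PC=5 idx=1 pred=T actual=T -> ctr[1]=3
Ev 5: PC=6 idx=2 pred=N actual=N -> ctr[2]=0
Ev 6: PC=5 idx=1 pred=T actual=T -> ctr[1]=3
Ev 7: PC=5 idx=1 pred=T actual=N -> ctr[1]=2
Ev 8: PC=4 idx=0 pred=T actual=T -> ctr[0]=3
Ev 9: PC=6 idx=2 pred=N actual=T -> ctr[2]=1
Ev 10: PC=6 idx=2 pred=N actual=T -> ctr[2]=2

Answer: N N T T N T T T N N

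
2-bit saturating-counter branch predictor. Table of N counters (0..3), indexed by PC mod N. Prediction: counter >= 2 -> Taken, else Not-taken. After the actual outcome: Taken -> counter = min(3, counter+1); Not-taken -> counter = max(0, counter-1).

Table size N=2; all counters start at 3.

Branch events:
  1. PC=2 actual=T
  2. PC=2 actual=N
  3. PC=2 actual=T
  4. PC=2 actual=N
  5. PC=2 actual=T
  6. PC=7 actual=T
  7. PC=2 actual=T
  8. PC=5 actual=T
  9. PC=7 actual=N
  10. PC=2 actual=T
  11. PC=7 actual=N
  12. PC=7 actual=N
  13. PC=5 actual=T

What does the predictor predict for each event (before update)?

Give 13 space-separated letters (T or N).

Ev 1: PC=2 idx=0 pred=T actual=T -> ctr[0]=3
Ev 2: PC=2 idx=0 pred=T actual=N -> ctr[0]=2
Ev 3: PC=2 idx=0 pred=T actual=T -> ctr[0]=3
Ev 4: PC=2 idx=0 pred=T actual=N -> ctr[0]=2
Ev 5: PC=2 idx=0 pred=T actual=T -> ctr[0]=3
Ev 6: PC=7 idx=1 pred=T actual=T -> ctr[1]=3
Ev 7: PC=2 idx=0 pred=T actual=T -> ctr[0]=3
Ev 8: PC=5 idx=1 pred=T actual=T -> ctr[1]=3
Ev 9: PC=7 idx=1 pred=T actual=N -> ctr[1]=2
Ev 10: PC=2 idx=0 pred=T actual=T -> ctr[0]=3
Ev 11: PC=7 idx=1 pred=T actual=N -> ctr[1]=1
Ev 12: PC=7 idx=1 pred=N actual=N -> ctr[1]=0
Ev 13: PC=5 idx=1 pred=N actual=T -> ctr[1]=1

Answer: T T T T T T T T T T T N N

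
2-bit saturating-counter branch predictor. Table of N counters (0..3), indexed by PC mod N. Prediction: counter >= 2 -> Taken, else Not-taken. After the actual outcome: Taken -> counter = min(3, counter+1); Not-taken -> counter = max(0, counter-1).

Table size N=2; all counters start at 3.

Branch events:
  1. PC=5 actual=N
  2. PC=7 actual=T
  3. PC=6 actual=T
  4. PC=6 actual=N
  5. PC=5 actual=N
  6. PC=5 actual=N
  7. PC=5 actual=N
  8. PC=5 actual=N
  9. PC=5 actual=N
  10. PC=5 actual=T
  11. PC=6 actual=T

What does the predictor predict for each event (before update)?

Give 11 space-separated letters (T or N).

Ev 1: PC=5 idx=1 pred=T actual=N -> ctr[1]=2
Ev 2: PC=7 idx=1 pred=T actual=T -> ctr[1]=3
Ev 3: PC=6 idx=0 pred=T actual=T -> ctr[0]=3
Ev 4: PC=6 idx=0 pred=T actual=N -> ctr[0]=2
Ev 5: PC=5 idx=1 pred=T actual=N -> ctr[1]=2
Ev 6: PC=5 idx=1 pred=T actual=N -> ctr[1]=1
Ev 7: PC=5 idx=1 pred=N actual=N -> ctr[1]=0
Ev 8: PC=5 idx=1 pred=N actual=N -> ctr[1]=0
Ev 9: PC=5 idx=1 pred=N actual=N -> ctr[1]=0
Ev 10: PC=5 idx=1 pred=N actual=T -> ctr[1]=1
Ev 11: PC=6 idx=0 pred=T actual=T -> ctr[0]=3

Answer: T T T T T T N N N N T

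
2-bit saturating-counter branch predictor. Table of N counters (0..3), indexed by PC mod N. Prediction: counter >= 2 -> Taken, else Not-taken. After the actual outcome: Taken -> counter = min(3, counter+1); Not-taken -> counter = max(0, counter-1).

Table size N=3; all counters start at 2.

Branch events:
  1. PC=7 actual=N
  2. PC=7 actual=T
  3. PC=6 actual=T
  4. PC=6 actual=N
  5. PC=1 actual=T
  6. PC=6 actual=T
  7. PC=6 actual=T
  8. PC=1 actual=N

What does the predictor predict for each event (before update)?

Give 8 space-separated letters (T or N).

Ev 1: PC=7 idx=1 pred=T actual=N -> ctr[1]=1
Ev 2: PC=7 idx=1 pred=N actual=T -> ctr[1]=2
Ev 3: PC=6 idx=0 pred=T actual=T -> ctr[0]=3
Ev 4: PC=6 idx=0 pred=T actual=N -> ctr[0]=2
Ev 5: PC=1 idx=1 pred=T actual=T -> ctr[1]=3
Ev 6: PC=6 idx=0 pred=T actual=T -> ctr[0]=3
Ev 7: PC=6 idx=0 pred=T actual=T -> ctr[0]=3
Ev 8: PC=1 idx=1 pred=T actual=N -> ctr[1]=2

Answer: T N T T T T T T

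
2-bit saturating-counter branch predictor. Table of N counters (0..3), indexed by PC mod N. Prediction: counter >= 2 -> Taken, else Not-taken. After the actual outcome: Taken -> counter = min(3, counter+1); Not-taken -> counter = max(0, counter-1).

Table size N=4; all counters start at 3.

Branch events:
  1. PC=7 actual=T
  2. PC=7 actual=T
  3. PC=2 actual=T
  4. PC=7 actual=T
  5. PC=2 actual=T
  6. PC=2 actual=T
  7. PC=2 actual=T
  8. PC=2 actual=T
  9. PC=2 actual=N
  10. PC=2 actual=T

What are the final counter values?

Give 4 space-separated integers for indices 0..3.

Answer: 3 3 3 3

Derivation:
Ev 1: PC=7 idx=3 pred=T actual=T -> ctr[3]=3
Ev 2: PC=7 idx=3 pred=T actual=T -> ctr[3]=3
Ev 3: PC=2 idx=2 pred=T actual=T -> ctr[2]=3
Ev 4: PC=7 idx=3 pred=T actual=T -> ctr[3]=3
Ev 5: PC=2 idx=2 pred=T actual=T -> ctr[2]=3
Ev 6: PC=2 idx=2 pred=T actual=T -> ctr[2]=3
Ev 7: PC=2 idx=2 pred=T actual=T -> ctr[2]=3
Ev 8: PC=2 idx=2 pred=T actual=T -> ctr[2]=3
Ev 9: PC=2 idx=2 pred=T actual=N -> ctr[2]=2
Ev 10: PC=2 idx=2 pred=T actual=T -> ctr[2]=3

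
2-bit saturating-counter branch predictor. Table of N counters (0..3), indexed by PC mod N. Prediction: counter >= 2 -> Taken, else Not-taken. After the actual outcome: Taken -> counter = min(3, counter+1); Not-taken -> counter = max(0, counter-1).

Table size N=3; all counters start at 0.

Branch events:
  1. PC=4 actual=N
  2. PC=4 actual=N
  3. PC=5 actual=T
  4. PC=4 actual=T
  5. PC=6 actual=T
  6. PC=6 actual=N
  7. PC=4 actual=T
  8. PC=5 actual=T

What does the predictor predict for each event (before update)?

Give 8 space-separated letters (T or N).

Answer: N N N N N N N N

Derivation:
Ev 1: PC=4 idx=1 pred=N actual=N -> ctr[1]=0
Ev 2: PC=4 idx=1 pred=N actual=N -> ctr[1]=0
Ev 3: PC=5 idx=2 pred=N actual=T -> ctr[2]=1
Ev 4: PC=4 idx=1 pred=N actual=T -> ctr[1]=1
Ev 5: PC=6 idx=0 pred=N actual=T -> ctr[0]=1
Ev 6: PC=6 idx=0 pred=N actual=N -> ctr[0]=0
Ev 7: PC=4 idx=1 pred=N actual=T -> ctr[1]=2
Ev 8: PC=5 idx=2 pred=N actual=T -> ctr[2]=2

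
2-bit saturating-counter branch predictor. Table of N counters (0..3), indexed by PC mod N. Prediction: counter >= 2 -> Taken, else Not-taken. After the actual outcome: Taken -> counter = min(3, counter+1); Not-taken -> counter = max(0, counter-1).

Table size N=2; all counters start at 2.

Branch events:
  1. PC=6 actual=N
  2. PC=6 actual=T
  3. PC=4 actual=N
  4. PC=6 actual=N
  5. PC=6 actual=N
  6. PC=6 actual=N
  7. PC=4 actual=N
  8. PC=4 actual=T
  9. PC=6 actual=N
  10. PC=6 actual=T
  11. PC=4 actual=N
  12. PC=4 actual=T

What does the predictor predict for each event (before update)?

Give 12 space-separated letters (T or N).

Answer: T N T N N N N N N N N N

Derivation:
Ev 1: PC=6 idx=0 pred=T actual=N -> ctr[0]=1
Ev 2: PC=6 idx=0 pred=N actual=T -> ctr[0]=2
Ev 3: PC=4 idx=0 pred=T actual=N -> ctr[0]=1
Ev 4: PC=6 idx=0 pred=N actual=N -> ctr[0]=0
Ev 5: PC=6 idx=0 pred=N actual=N -> ctr[0]=0
Ev 6: PC=6 idx=0 pred=N actual=N -> ctr[0]=0
Ev 7: PC=4 idx=0 pred=N actual=N -> ctr[0]=0
Ev 8: PC=4 idx=0 pred=N actual=T -> ctr[0]=1
Ev 9: PC=6 idx=0 pred=N actual=N -> ctr[0]=0
Ev 10: PC=6 idx=0 pred=N actual=T -> ctr[0]=1
Ev 11: PC=4 idx=0 pred=N actual=N -> ctr[0]=0
Ev 12: PC=4 idx=0 pred=N actual=T -> ctr[0]=1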